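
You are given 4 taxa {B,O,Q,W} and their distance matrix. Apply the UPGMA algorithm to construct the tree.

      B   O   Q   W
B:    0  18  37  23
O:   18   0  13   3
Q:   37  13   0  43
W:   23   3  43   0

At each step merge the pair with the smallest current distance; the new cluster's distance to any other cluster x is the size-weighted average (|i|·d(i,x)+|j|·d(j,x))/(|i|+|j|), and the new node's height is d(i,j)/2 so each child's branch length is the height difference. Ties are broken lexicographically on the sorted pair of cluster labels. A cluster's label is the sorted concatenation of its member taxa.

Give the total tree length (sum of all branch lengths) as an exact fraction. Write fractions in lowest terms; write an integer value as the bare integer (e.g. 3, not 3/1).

171/4

1. join O+W (d=3) ⇒ OW; edges |O|=3/2, |W|=3/2
  updated: d(B,OW)=41/2, d(OW,Q)=28
2. join B+OW (d=41/2) ⇒ BOW; edges |B|=41/4, |OW|=35/4
  updated: d(BOW,Q)=31
3. join BOW+Q (d=31) ⇒ BOQW; edges |BOW|=21/4, |Q|=31/2
final tree: ((B:41/4,(O:3/2,W:3/2):35/4):21/4,Q:31/2)
total length: 171/4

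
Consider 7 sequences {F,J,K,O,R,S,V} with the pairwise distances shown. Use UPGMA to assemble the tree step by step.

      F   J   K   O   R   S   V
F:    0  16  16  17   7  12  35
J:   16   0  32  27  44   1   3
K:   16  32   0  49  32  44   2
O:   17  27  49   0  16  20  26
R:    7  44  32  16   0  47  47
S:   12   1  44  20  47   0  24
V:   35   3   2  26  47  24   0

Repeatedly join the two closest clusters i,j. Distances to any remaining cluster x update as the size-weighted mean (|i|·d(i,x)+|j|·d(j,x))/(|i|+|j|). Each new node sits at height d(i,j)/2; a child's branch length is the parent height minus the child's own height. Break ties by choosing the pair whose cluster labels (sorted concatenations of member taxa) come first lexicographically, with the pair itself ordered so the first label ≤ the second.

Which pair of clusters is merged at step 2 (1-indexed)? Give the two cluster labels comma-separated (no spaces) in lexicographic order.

K,V

1. join J+S (d=1) ⇒ JS; edges |J|=1/2, |S|=1/2
  updated: d(F,JS)=14, d(JS,K)=38, d(JS,O)=47/2, d(JS,R)=91/2, d(JS,V)=27/2
2. join K+V (d=2) ⇒ KV; edges |K|=1, |V|=1
  updated: d(F,KV)=51/2, d(JS,KV)=103/4, d(KV,O)=75/2, d(KV,R)=79/2
3. join F+R (d=7) ⇒ FR; edges |F|=7/2, |R|=7/2
  updated: d(FR,JS)=119/4, d(FR,KV)=65/2, d(FR,O)=33/2
4. join FR+O (d=33/2) ⇒ FOR; edges |FR|=19/4, |O|=33/4
  updated: d(FOR,JS)=83/3, d(FOR,KV)=205/6
5. join JS+KV (d=103/4) ⇒ JKSV; edges |JS|=99/8, |KV|=95/8
  updated: d(FOR,JKSV)=371/12
6. join FOR+JKSV (d=371/12) ⇒ FJKORSV; edges |FOR|=173/24, |JKSV|=31/12
final tree: (((F:7/2,R:7/2):19/4,O:33/4):173/24,((J:1/2,S:1/2):99/8,(K:1,V:1):95/8):31/12)
total length: 1369/24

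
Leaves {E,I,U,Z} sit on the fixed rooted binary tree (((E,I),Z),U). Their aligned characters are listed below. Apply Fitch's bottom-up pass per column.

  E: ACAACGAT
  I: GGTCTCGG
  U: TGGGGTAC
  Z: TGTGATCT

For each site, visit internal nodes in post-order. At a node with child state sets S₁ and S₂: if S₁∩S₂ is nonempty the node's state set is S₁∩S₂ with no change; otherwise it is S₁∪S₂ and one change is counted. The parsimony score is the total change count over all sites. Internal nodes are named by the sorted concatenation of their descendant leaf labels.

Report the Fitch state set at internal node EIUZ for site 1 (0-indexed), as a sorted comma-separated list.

EI@0: {A} ∪ {G} = {A,G} (union, +1)
EIZ@0: {A,G} ∪ {T} = {A,G,T} (union, +1)
EIUZ@0: {A,G,T} ∩ {T} = {T} (intersection, +0)
EI@1: {C} ∪ {G} = {C,G} (union, +1)
EIZ@1: {C,G} ∩ {G} = {G} (intersection, +0)
EIUZ@1: {G} ∩ {G} = {G} (intersection, +0)
EI@2: {A} ∪ {T} = {A,T} (union, +1)
EIZ@2: {A,T} ∩ {T} = {T} (intersection, +0)
EIUZ@2: {T} ∪ {G} = {G,T} (union, +1)
EI@3: {A} ∪ {C} = {A,C} (union, +1)
EIZ@3: {A,C} ∪ {G} = {A,C,G} (union, +1)
EIUZ@3: {A,C,G} ∩ {G} = {G} (intersection, +0)
EI@4: {C} ∪ {T} = {C,T} (union, +1)
EIZ@4: {C,T} ∪ {A} = {A,C,T} (union, +1)
EIUZ@4: {A,C,T} ∪ {G} = {A,C,G,T} (union, +1)
EI@5: {G} ∪ {C} = {C,G} (union, +1)
EIZ@5: {C,G} ∪ {T} = {C,G,T} (union, +1)
EIUZ@5: {C,G,T} ∩ {T} = {T} (intersection, +0)
EI@6: {A} ∪ {G} = {A,G} (union, +1)
EIZ@6: {A,G} ∪ {C} = {A,C,G} (union, +1)
EIUZ@6: {A,C,G} ∩ {A} = {A} (intersection, +0)
EI@7: {T} ∪ {G} = {G,T} (union, +1)
EIZ@7: {G,T} ∩ {T} = {T} (intersection, +0)
EIUZ@7: {T} ∪ {C} = {C,T} (union, +1)
per-site changes: [2, 1, 2, 2, 3, 2, 2, 2]; total = 16

G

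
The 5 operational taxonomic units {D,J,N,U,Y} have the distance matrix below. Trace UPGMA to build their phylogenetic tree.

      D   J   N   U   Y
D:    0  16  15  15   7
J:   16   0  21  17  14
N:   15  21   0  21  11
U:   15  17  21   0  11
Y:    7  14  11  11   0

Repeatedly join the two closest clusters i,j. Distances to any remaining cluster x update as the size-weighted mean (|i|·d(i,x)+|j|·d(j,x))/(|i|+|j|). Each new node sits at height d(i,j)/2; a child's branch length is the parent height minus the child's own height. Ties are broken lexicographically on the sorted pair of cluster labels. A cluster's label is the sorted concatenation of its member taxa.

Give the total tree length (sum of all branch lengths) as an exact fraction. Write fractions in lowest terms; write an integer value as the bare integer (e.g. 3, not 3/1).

iteration 1: select D,Y (d=7); attach at lengths (7/2, 7/2); label the merged cluster DY
  updated: d(DY,J)=15, d(DY,N)=13, d(DY,U)=13
iteration 2: select DY,N (d=13); attach at lengths (3, 13/2); label the merged cluster DNY
  updated: d(DNY,J)=17, d(DNY,U)=47/3
iteration 3: select DNY,U (d=47/3); attach at lengths (4/3, 47/6); label the merged cluster DNUY
  updated: d(DNUY,J)=17
iteration 4: select DNUY,J (d=17); attach at lengths (2/3, 17/2); label the merged cluster DJNUY
final tree: ((((D:7/2,Y:7/2):3,N:13/2):4/3,U:47/6):2/3,J:17/2)
total length: 209/6

209/6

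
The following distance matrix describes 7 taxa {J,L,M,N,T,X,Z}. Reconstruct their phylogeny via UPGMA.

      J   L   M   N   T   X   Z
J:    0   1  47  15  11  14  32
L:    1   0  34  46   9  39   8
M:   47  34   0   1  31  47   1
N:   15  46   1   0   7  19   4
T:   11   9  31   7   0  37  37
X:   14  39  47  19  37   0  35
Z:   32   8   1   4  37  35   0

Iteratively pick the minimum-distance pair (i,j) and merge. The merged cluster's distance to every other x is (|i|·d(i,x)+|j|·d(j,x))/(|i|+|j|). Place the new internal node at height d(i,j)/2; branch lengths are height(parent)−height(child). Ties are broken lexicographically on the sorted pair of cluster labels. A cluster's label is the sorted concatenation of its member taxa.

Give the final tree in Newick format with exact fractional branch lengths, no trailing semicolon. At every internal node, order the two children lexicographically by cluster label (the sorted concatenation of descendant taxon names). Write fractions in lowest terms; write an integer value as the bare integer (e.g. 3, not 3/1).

((((J:1/2,L:1/2):9/2,T:5):167/18,((M:1/2,N:1/2):3/4,Z:5/4):469/36):59/36,X:191/12)

iteration 1: select J,L (d=1); attach at lengths (1/2, 1/2); label the merged cluster JL
  updated: d(JL,M)=81/2, d(JL,N)=61/2, d(JL,T)=10, d(JL,X)=53/2, d(JL,Z)=20
iteration 2: select M,N (d=1); attach at lengths (1/2, 1/2); label the merged cluster MN
  updated: d(JL,MN)=71/2, d(MN,T)=19, d(MN,X)=33, d(MN,Z)=5/2
iteration 3: select MN,Z (d=5/2); attach at lengths (3/4, 5/4); label the merged cluster MNZ
  updated: d(JL,MNZ)=91/3, d(MNZ,T)=25, d(MNZ,X)=101/3
iteration 4: select JL,T (d=10); attach at lengths (9/2, 5); label the merged cluster JLT
  updated: d(JLT,MNZ)=257/9, d(JLT,X)=30
iteration 5: select JLT,MNZ (d=257/9); attach at lengths (167/18, 469/36); label the merged cluster JLMNTZ
  updated: d(JLMNTZ,X)=191/6
iteration 6: select JLMNTZ,X (d=191/6); attach at lengths (59/36, 191/12); label the merged cluster JLMNTXZ
final tree: ((((J:1/2,L:1/2):9/2,T:5):167/18,((M:1/2,N:1/2):3/4,Z:5/4):469/36):59/36,X:191/12)
total length: 1921/36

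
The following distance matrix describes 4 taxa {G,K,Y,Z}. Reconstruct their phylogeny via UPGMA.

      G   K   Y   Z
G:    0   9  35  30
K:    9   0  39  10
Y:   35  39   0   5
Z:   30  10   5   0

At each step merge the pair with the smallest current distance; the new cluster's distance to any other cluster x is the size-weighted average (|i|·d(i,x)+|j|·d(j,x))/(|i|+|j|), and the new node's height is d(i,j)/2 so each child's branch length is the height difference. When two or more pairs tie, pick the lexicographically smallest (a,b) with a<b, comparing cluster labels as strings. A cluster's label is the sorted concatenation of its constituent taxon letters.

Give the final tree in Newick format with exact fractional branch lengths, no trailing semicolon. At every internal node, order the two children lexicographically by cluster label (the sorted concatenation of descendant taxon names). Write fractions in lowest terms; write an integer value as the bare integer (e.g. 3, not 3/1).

1. join Y+Z (d=5) ⇒ YZ; edges |Y|=5/2, |Z|=5/2
  updated: d(G,YZ)=65/2, d(K,YZ)=49/2
2. join G+K (d=9) ⇒ GK; edges |G|=9/2, |K|=9/2
  updated: d(GK,YZ)=57/2
3. join GK+YZ (d=57/2) ⇒ GKYZ; edges |GK|=39/4, |YZ|=47/4
final tree: ((G:9/2,K:9/2):39/4,(Y:5/2,Z:5/2):47/4)
total length: 71/2

((G:9/2,K:9/2):39/4,(Y:5/2,Z:5/2):47/4)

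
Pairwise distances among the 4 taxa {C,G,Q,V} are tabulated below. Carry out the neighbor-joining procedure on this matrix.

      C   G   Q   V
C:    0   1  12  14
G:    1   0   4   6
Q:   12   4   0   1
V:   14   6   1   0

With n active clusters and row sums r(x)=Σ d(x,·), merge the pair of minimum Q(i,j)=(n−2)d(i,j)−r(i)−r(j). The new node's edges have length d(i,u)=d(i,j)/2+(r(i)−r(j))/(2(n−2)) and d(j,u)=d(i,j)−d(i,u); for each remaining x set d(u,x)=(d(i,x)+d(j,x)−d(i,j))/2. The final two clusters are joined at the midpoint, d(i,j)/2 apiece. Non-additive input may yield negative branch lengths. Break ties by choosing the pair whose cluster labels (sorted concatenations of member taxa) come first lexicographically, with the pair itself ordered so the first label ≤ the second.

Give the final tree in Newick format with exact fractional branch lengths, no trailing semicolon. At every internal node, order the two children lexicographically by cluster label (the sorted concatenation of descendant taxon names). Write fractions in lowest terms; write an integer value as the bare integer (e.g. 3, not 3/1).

(((C:9/2,G:-7/2):8,Q:-1/2):3/4,V:3/4)

step 1: merge (C,G) at d=1, Q=-36; branch lengths C→9/2, G→-7/2; new cluster CG
  updated: d(CG,Q)=15/2, d(CG,V)=19/2
step 2: merge (CG,Q) at d=15/2, Q=-18; branch lengths CG→8, Q→-1/2; new cluster CGQ
  updated: d(CGQ,V)=3/2
step 3: merge (CGQ,V) at d=3/2; branch lengths CGQ→3/4, V→3/4; new cluster CGQV
final tree: (((C:9/2,G:-7/2):8,Q:-1/2):3/4,V:3/4)
total length: 10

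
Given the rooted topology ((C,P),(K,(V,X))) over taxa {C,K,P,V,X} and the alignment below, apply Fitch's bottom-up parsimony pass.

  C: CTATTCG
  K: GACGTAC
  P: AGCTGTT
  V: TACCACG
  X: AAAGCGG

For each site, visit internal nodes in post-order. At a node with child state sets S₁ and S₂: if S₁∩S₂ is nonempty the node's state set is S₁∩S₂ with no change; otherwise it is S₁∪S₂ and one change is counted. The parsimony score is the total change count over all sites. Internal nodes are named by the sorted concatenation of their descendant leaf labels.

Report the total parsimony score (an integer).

17

CP@0: {C} ∪ {A} = {A,C} (union, +1)
VX@0: {T} ∪ {A} = {A,T} (union, +1)
KVX@0: {G} ∪ {A,T} = {A,G,T} (union, +1)
CKPVX@0: {A,C} ∩ {A,G,T} = {A} (intersection, +0)
CP@1: {T} ∪ {G} = {G,T} (union, +1)
VX@1: {A} ∩ {A} = {A} (intersection, +0)
KVX@1: {A} ∩ {A} = {A} (intersection, +0)
CKPVX@1: {G,T} ∪ {A} = {A,G,T} (union, +1)
CP@2: {A} ∪ {C} = {A,C} (union, +1)
VX@2: {C} ∪ {A} = {A,C} (union, +1)
KVX@2: {C} ∩ {A,C} = {C} (intersection, +0)
CKPVX@2: {A,C} ∩ {C} = {C} (intersection, +0)
CP@3: {T} ∩ {T} = {T} (intersection, +0)
VX@3: {C} ∪ {G} = {C,G} (union, +1)
KVX@3: {G} ∩ {C,G} = {G} (intersection, +0)
CKPVX@3: {T} ∪ {G} = {G,T} (union, +1)
CP@4: {T} ∪ {G} = {G,T} (union, +1)
VX@4: {A} ∪ {C} = {A,C} (union, +1)
KVX@4: {T} ∪ {A,C} = {A,C,T} (union, +1)
CKPVX@4: {G,T} ∩ {A,C,T} = {T} (intersection, +0)
CP@5: {C} ∪ {T} = {C,T} (union, +1)
VX@5: {C} ∪ {G} = {C,G} (union, +1)
KVX@5: {A} ∪ {C,G} = {A,C,G} (union, +1)
CKPVX@5: {C,T} ∩ {A,C,G} = {C} (intersection, +0)
CP@6: {G} ∪ {T} = {G,T} (union, +1)
VX@6: {G} ∩ {G} = {G} (intersection, +0)
KVX@6: {C} ∪ {G} = {C,G} (union, +1)
CKPVX@6: {G,T} ∩ {C,G} = {G} (intersection, +0)
per-site changes: [3, 2, 2, 2, 3, 3, 2]; total = 17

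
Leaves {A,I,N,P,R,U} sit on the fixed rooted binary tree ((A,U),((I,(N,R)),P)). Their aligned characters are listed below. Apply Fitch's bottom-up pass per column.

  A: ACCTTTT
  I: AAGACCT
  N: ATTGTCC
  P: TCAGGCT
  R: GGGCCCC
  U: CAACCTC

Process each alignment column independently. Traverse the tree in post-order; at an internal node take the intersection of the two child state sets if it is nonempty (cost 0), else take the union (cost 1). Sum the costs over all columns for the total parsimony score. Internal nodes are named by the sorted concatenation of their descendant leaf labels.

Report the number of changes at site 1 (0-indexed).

4

[col 0] AU: children A:{A}, U:{C} ∪→ {A,C}; cost 1
[col 0] NR: children N:{A}, R:{G} ∪→ {A,G}; cost 1
[col 0] INR: children I:{A}, NR:{A,G} ∩→ {A}; cost 0
[col 0] INPR: children INR:{A}, P:{T} ∪→ {A,T}; cost 1
[col 0] AINPRU: children AU:{A,C}, INPR:{A,T} ∩→ {A}; cost 0
[col 1] AU: children A:{C}, U:{A} ∪→ {A,C}; cost 1
[col 1] NR: children N:{T}, R:{G} ∪→ {G,T}; cost 1
[col 1] INR: children I:{A}, NR:{G,T} ∪→ {A,G,T}; cost 1
[col 1] INPR: children INR:{A,G,T}, P:{C} ∪→ {A,C,G,T}; cost 1
[col 1] AINPRU: children AU:{A,C}, INPR:{A,C,G,T} ∩→ {A,C}; cost 0
[col 2] AU: children A:{C}, U:{A} ∪→ {A,C}; cost 1
[col 2] NR: children N:{T}, R:{G} ∪→ {G,T}; cost 1
[col 2] INR: children I:{G}, NR:{G,T} ∩→ {G}; cost 0
[col 2] INPR: children INR:{G}, P:{A} ∪→ {A,G}; cost 1
[col 2] AINPRU: children AU:{A,C}, INPR:{A,G} ∩→ {A}; cost 0
[col 3] AU: children A:{T}, U:{C} ∪→ {C,T}; cost 1
[col 3] NR: children N:{G}, R:{C} ∪→ {C,G}; cost 1
[col 3] INR: children I:{A}, NR:{C,G} ∪→ {A,C,G}; cost 1
[col 3] INPR: children INR:{A,C,G}, P:{G} ∩→ {G}; cost 0
[col 3] AINPRU: children AU:{C,T}, INPR:{G} ∪→ {C,G,T}; cost 1
[col 4] AU: children A:{T}, U:{C} ∪→ {C,T}; cost 1
[col 4] NR: children N:{T}, R:{C} ∪→ {C,T}; cost 1
[col 4] INR: children I:{C}, NR:{C,T} ∩→ {C}; cost 0
[col 4] INPR: children INR:{C}, P:{G} ∪→ {C,G}; cost 1
[col 4] AINPRU: children AU:{C,T}, INPR:{C,G} ∩→ {C}; cost 0
[col 5] AU: children A:{T}, U:{T} ∩→ {T}; cost 0
[col 5] NR: children N:{C}, R:{C} ∩→ {C}; cost 0
[col 5] INR: children I:{C}, NR:{C} ∩→ {C}; cost 0
[col 5] INPR: children INR:{C}, P:{C} ∩→ {C}; cost 0
[col 5] AINPRU: children AU:{T}, INPR:{C} ∪→ {C,T}; cost 1
[col 6] AU: children A:{T}, U:{C} ∪→ {C,T}; cost 1
[col 6] NR: children N:{C}, R:{C} ∩→ {C}; cost 0
[col 6] INR: children I:{T}, NR:{C} ∪→ {C,T}; cost 1
[col 6] INPR: children INR:{C,T}, P:{T} ∩→ {T}; cost 0
[col 6] AINPRU: children AU:{C,T}, INPR:{T} ∩→ {T}; cost 0
per-site changes: [3, 4, 3, 4, 3, 1, 2]; total = 20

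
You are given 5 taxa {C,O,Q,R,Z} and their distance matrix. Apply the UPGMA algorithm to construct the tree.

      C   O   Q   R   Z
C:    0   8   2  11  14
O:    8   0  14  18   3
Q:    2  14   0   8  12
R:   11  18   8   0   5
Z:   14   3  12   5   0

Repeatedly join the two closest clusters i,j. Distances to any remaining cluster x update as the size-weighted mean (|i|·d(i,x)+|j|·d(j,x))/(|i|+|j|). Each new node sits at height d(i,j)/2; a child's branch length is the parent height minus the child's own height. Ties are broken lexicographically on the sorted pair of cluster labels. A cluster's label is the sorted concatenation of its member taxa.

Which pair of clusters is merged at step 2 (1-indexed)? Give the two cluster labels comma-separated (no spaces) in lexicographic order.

step 1: merge (C,Q) at d=2; branch lengths C→1, Q→1; new cluster CQ
  updated: d(CQ,O)=11, d(CQ,R)=19/2, d(CQ,Z)=13
step 2: merge (O,Z) at d=3; branch lengths O→3/2, Z→3/2; new cluster OZ
  updated: d(CQ,OZ)=12, d(OZ,R)=23/2
step 3: merge (CQ,R) at d=19/2; branch lengths CQ→15/4, R→19/4; new cluster CQR
  updated: d(CQR,OZ)=71/6
step 4: merge (CQR,OZ) at d=71/6; branch lengths CQR→7/6, OZ→53/12; new cluster COQRZ
final tree: (((C:1,Q:1):15/4,R:19/4):7/6,(O:3/2,Z:3/2):53/12)
total length: 229/12

O,Z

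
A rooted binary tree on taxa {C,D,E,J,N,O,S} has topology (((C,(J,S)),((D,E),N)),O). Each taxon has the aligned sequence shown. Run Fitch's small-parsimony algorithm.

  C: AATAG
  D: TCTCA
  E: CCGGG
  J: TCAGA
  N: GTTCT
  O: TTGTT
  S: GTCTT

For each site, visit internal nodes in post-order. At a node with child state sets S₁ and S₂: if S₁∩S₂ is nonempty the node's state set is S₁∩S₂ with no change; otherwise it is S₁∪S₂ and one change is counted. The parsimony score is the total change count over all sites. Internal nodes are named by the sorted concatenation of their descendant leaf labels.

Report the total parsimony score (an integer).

19

site 0, node JS: J={T} ∪ S={G} → {G,T} (+1)
site 0, node CJS: C={A} ∪ JS={G,T} → {A,G,T} (+1)
site 0, node DE: D={T} ∪ E={C} → {C,T} (+1)
site 0, node DEN: DE={C,T} ∪ N={G} → {C,G,T} (+1)
site 0, node CDEJNS: CJS={A,G,T} ∩ DEN={C,G,T} → {G,T} (+0)
site 0, node CDEJNOS: CDEJNS={G,T} ∩ O={T} → {T} (+0)
site 1, node JS: J={C} ∪ S={T} → {C,T} (+1)
site 1, node CJS: C={A} ∪ JS={C,T} → {A,C,T} (+1)
site 1, node DE: D={C} ∩ E={C} → {C} (+0)
site 1, node DEN: DE={C} ∪ N={T} → {C,T} (+1)
site 1, node CDEJNS: CJS={A,C,T} ∩ DEN={C,T} → {C,T} (+0)
site 1, node CDEJNOS: CDEJNS={C,T} ∩ O={T} → {T} (+0)
site 2, node JS: J={A} ∪ S={C} → {A,C} (+1)
site 2, node CJS: C={T} ∪ JS={A,C} → {A,C,T} (+1)
site 2, node DE: D={T} ∪ E={G} → {G,T} (+1)
site 2, node DEN: DE={G,T} ∩ N={T} → {T} (+0)
site 2, node CDEJNS: CJS={A,C,T} ∩ DEN={T} → {T} (+0)
site 2, node CDEJNOS: CDEJNS={T} ∪ O={G} → {G,T} (+1)
site 3, node JS: J={G} ∪ S={T} → {G,T} (+1)
site 3, node CJS: C={A} ∪ JS={G,T} → {A,G,T} (+1)
site 3, node DE: D={C} ∪ E={G} → {C,G} (+1)
site 3, node DEN: DE={C,G} ∩ N={C} → {C} (+0)
site 3, node CDEJNS: CJS={A,G,T} ∪ DEN={C} → {A,C,G,T} (+1)
site 3, node CDEJNOS: CDEJNS={A,C,G,T} ∩ O={T} → {T} (+0)
site 4, node JS: J={A} ∪ S={T} → {A,T} (+1)
site 4, node CJS: C={G} ∪ JS={A,T} → {A,G,T} (+1)
site 4, node DE: D={A} ∪ E={G} → {A,G} (+1)
site 4, node DEN: DE={A,G} ∪ N={T} → {A,G,T} (+1)
site 4, node CDEJNS: CJS={A,G,T} ∩ DEN={A,G,T} → {A,G,T} (+0)
site 4, node CDEJNOS: CDEJNS={A,G,T} ∩ O={T} → {T} (+0)
per-site changes: [4, 3, 4, 4, 4]; total = 19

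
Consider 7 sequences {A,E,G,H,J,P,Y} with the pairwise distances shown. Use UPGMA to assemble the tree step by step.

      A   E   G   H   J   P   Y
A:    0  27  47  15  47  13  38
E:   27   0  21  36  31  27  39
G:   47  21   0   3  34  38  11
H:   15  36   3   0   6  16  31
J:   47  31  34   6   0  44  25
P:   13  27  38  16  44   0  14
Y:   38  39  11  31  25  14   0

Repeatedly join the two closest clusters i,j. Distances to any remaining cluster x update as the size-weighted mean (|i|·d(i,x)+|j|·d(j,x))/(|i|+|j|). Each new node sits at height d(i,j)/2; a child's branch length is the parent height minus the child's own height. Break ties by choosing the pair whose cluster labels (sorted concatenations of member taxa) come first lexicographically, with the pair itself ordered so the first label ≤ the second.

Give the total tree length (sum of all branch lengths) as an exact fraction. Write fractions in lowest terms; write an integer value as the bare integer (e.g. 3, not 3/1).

449/6

1. join G+H (d=3) ⇒ GH; edges |G|=3/2, |H|=3/2
  updated: d(A,GH)=31, d(E,GH)=57/2, d(GH,J)=20, d(GH,P)=27, d(GH,Y)=21
2. join A+P (d=13) ⇒ AP; edges |A|=13/2, |P|=13/2
  updated: d(AP,E)=27, d(AP,GH)=29, d(AP,J)=91/2, d(AP,Y)=26
3. join GH+J (d=20) ⇒ GHJ; edges |GH|=17/2, |J|=10
  updated: d(AP,GHJ)=69/2, d(E,GHJ)=88/3, d(GHJ,Y)=67/3
4. join GHJ+Y (d=67/3) ⇒ GHJY; edges |GHJ|=7/6, |Y|=67/6
  updated: d(AP,GHJY)=259/8, d(E,GHJY)=127/4
5. join AP+E (d=27) ⇒ AEP; edges |AP|=7, |E|=27/2
  updated: d(AEP,GHJY)=193/6
6. join AEP+GHJY (d=193/6) ⇒ AEGHJPY; edges |AEP|=31/12, |GHJY|=59/12
final tree: (((A:13/2,P:13/2):7,E:27/2):31/12,(((G:3/2,H:3/2):17/2,J:10):7/6,Y:67/6):59/12)
total length: 449/6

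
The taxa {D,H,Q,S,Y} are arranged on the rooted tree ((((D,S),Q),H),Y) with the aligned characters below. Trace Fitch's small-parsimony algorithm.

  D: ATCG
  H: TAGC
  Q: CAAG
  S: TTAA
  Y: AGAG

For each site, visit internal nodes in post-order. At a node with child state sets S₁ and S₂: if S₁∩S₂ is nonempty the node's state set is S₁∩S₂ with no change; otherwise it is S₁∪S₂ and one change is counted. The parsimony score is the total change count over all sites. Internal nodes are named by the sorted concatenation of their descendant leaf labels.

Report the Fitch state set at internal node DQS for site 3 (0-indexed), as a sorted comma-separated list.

[col 0] DS: children D:{A}, S:{T} ∪→ {A,T}; cost 1
[col 0] DQS: children DS:{A,T}, Q:{C} ∪→ {A,C,T}; cost 1
[col 0] DHQS: children DQS:{A,C,T}, H:{T} ∩→ {T}; cost 0
[col 0] DHQSY: children DHQS:{T}, Y:{A} ∪→ {A,T}; cost 1
[col 1] DS: children D:{T}, S:{T} ∩→ {T}; cost 0
[col 1] DQS: children DS:{T}, Q:{A} ∪→ {A,T}; cost 1
[col 1] DHQS: children DQS:{A,T}, H:{A} ∩→ {A}; cost 0
[col 1] DHQSY: children DHQS:{A}, Y:{G} ∪→ {A,G}; cost 1
[col 2] DS: children D:{C}, S:{A} ∪→ {A,C}; cost 1
[col 2] DQS: children DS:{A,C}, Q:{A} ∩→ {A}; cost 0
[col 2] DHQS: children DQS:{A}, H:{G} ∪→ {A,G}; cost 1
[col 2] DHQSY: children DHQS:{A,G}, Y:{A} ∩→ {A}; cost 0
[col 3] DS: children D:{G}, S:{A} ∪→ {A,G}; cost 1
[col 3] DQS: children DS:{A,G}, Q:{G} ∩→ {G}; cost 0
[col 3] DHQS: children DQS:{G}, H:{C} ∪→ {C,G}; cost 1
[col 3] DHQSY: children DHQS:{C,G}, Y:{G} ∩→ {G}; cost 0
per-site changes: [3, 2, 2, 2]; total = 9

G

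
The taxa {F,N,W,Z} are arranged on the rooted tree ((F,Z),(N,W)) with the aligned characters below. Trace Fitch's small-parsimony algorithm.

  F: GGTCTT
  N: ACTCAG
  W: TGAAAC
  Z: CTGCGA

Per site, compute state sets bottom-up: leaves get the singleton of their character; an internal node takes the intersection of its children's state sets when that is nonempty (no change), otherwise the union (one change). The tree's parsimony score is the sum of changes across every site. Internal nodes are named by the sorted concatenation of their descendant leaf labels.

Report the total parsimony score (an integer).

site 0, node FZ: F={G} ∪ Z={C} → {C,G} (+1)
site 0, node NW: N={A} ∪ W={T} → {A,T} (+1)
site 0, node FNWZ: FZ={C,G} ∪ NW={A,T} → {A,C,G,T} (+1)
site 1, node FZ: F={G} ∪ Z={T} → {G,T} (+1)
site 1, node NW: N={C} ∪ W={G} → {C,G} (+1)
site 1, node FNWZ: FZ={G,T} ∩ NW={C,G} → {G} (+0)
site 2, node FZ: F={T} ∪ Z={G} → {G,T} (+1)
site 2, node NW: N={T} ∪ W={A} → {A,T} (+1)
site 2, node FNWZ: FZ={G,T} ∩ NW={A,T} → {T} (+0)
site 3, node FZ: F={C} ∩ Z={C} → {C} (+0)
site 3, node NW: N={C} ∪ W={A} → {A,C} (+1)
site 3, node FNWZ: FZ={C} ∩ NW={A,C} → {C} (+0)
site 4, node FZ: F={T} ∪ Z={G} → {G,T} (+1)
site 4, node NW: N={A} ∩ W={A} → {A} (+0)
site 4, node FNWZ: FZ={G,T} ∪ NW={A} → {A,G,T} (+1)
site 5, node FZ: F={T} ∪ Z={A} → {A,T} (+1)
site 5, node NW: N={G} ∪ W={C} → {C,G} (+1)
site 5, node FNWZ: FZ={A,T} ∪ NW={C,G} → {A,C,G,T} (+1)
per-site changes: [3, 2, 2, 1, 2, 3]; total = 13

13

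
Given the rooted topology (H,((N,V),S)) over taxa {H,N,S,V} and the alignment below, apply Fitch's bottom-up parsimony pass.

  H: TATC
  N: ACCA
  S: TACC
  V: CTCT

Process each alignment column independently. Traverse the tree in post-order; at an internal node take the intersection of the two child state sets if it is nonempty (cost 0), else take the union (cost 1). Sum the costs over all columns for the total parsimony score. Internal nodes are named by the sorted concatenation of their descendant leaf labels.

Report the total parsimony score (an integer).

7

site 0, node NV: N={A} ∪ V={C} → {A,C} (+1)
site 0, node NSV: NV={A,C} ∪ S={T} → {A,C,T} (+1)
site 0, node HNSV: H={T} ∩ NSV={A,C,T} → {T} (+0)
site 1, node NV: N={C} ∪ V={T} → {C,T} (+1)
site 1, node NSV: NV={C,T} ∪ S={A} → {A,C,T} (+1)
site 1, node HNSV: H={A} ∩ NSV={A,C,T} → {A} (+0)
site 2, node NV: N={C} ∩ V={C} → {C} (+0)
site 2, node NSV: NV={C} ∩ S={C} → {C} (+0)
site 2, node HNSV: H={T} ∪ NSV={C} → {C,T} (+1)
site 3, node NV: N={A} ∪ V={T} → {A,T} (+1)
site 3, node NSV: NV={A,T} ∪ S={C} → {A,C,T} (+1)
site 3, node HNSV: H={C} ∩ NSV={A,C,T} → {C} (+0)
per-site changes: [2, 2, 1, 2]; total = 7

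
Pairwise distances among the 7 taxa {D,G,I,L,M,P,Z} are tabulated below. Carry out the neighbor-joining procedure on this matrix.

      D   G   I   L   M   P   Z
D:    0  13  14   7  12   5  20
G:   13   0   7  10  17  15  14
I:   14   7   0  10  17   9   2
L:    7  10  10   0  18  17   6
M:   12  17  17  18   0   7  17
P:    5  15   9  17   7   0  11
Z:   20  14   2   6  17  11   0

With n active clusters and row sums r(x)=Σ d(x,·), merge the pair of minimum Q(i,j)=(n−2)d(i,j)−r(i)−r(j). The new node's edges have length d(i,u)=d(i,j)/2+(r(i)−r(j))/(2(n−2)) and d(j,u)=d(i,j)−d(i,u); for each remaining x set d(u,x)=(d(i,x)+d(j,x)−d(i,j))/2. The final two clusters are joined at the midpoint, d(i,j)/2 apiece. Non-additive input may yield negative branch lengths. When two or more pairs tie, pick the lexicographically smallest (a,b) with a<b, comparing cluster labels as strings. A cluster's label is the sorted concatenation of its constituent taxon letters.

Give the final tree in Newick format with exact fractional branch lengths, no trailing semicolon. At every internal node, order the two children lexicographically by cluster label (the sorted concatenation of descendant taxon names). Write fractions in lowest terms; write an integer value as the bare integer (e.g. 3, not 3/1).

iteration 1: select I,Z (d=2, Q=-119); attach at lengths (-1/10, 21/10); label the merged cluster IZ
  updated: d(D,IZ)=16, d(G,IZ)=19/2, d(IZ,L)=7, d(IZ,M)=16, d(IZ,P)=9
iteration 2: select M,P (d=7, Q=-95); attach at lengths (45/8, 11/8); label the merged cluster MP
  updated: d(D,MP)=5, d(G,MP)=25/2, d(IZ,MP)=9, d(L,MP)=14
iteration 3: select D,MP (d=5, Q=-133/2); attach at lengths (31/12, 29/12); label the merged cluster DMP
  updated: d(DMP,G)=41/4, d(DMP,IZ)=10, d(DMP,L)=8
iteration 4: select DMP,G (d=41/4, Q=-75/2); attach at lengths (19/4, 11/2); label the merged cluster DGMP
  updated: d(DGMP,IZ)=37/8, d(DGMP,L)=31/8
iteration 5: select DGMP,IZ (d=37/8, Q=-31/2); attach at lengths (3/4, 31/8); label the merged cluster DGIMPZ
  updated: d(DGIMPZ,L)=25/8
iteration 6: select DGIMPZ,L (d=25/8); attach at lengths (25/16, 25/16); label the merged cluster DGILMPZ
final tree: ((((D:31/12,(M:45/8,P:11/8):29/12):19/4,G:11/2):3/4,(I:-1/10,Z:21/10):31/8):25/16,L:25/16)
total length: 32

((((D:31/12,(M:45/8,P:11/8):29/12):19/4,G:11/2):3/4,(I:-1/10,Z:21/10):31/8):25/16,L:25/16)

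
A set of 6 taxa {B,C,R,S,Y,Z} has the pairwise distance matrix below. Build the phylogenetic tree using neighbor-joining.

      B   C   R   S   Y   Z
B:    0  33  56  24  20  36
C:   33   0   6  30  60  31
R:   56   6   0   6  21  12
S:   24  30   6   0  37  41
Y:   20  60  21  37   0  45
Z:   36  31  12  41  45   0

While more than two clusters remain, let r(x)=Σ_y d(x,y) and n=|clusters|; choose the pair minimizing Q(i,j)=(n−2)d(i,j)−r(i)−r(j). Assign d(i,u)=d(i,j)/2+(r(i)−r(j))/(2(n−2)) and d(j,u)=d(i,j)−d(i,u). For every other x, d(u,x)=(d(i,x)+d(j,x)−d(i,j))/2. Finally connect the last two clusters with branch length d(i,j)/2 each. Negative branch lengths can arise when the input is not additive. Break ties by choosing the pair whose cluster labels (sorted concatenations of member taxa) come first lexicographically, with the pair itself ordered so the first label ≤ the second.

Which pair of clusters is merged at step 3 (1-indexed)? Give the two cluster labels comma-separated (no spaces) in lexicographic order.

iteration 1: select B,Y (d=20, Q=-272); attach at lengths (33/4, 47/4); label the merged cluster BY
  updated: d(BY,C)=73/2, d(BY,R)=57/2, d(BY,S)=41/2, d(BY,Z)=61/2
iteration 2: select BY,S (d=41/2, Q=-152); attach at lengths (40/3, 43/6); label the merged cluster BSY
  updated: d(BSY,C)=23, d(BSY,R)=7, d(BSY,Z)=51/2
iteration 3: select BSY,Z (d=51/2, Q=-73); attach at lengths (19/2, 16); label the merged cluster BSYZ
  updated: d(BSYZ,C)=57/4, d(BSYZ,R)=-13/4
iteration 4: select BSYZ,C (d=57/4, Q=-17); attach at lengths (5/2, 47/4); label the merged cluster BCSYZ
  updated: d(BCSYZ,R)=-23/4
iteration 5: select BCSYZ,R (d=-23/4); attach at lengths (-23/8, -23/8); label the merged cluster BCRSYZ
final tree: (((((B:33/4,Y:47/4):40/3,S:43/6):19/2,Z:16):5/2,C:47/4):-23/8,R:-23/8)
total length: 149/2

BSY,Z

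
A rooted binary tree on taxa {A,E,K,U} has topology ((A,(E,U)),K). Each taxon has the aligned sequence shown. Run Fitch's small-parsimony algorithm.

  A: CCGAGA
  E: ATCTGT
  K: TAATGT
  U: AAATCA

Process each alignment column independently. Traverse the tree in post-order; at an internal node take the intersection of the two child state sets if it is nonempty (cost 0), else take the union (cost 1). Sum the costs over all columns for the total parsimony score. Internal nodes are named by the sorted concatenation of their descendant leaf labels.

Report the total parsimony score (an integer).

10

EU@0: {A} ∩ {A} = {A} (intersection, +0)
AEU@0: {C} ∪ {A} = {A,C} (union, +1)
AEKU@0: {A,C} ∪ {T} = {A,C,T} (union, +1)
EU@1: {T} ∪ {A} = {A,T} (union, +1)
AEU@1: {C} ∪ {A,T} = {A,C,T} (union, +1)
AEKU@1: {A,C,T} ∩ {A} = {A} (intersection, +0)
EU@2: {C} ∪ {A} = {A,C} (union, +1)
AEU@2: {G} ∪ {A,C} = {A,C,G} (union, +1)
AEKU@2: {A,C,G} ∩ {A} = {A} (intersection, +0)
EU@3: {T} ∩ {T} = {T} (intersection, +0)
AEU@3: {A} ∪ {T} = {A,T} (union, +1)
AEKU@3: {A,T} ∩ {T} = {T} (intersection, +0)
EU@4: {G} ∪ {C} = {C,G} (union, +1)
AEU@4: {G} ∩ {C,G} = {G} (intersection, +0)
AEKU@4: {G} ∩ {G} = {G} (intersection, +0)
EU@5: {T} ∪ {A} = {A,T} (union, +1)
AEU@5: {A} ∩ {A,T} = {A} (intersection, +0)
AEKU@5: {A} ∪ {T} = {A,T} (union, +1)
per-site changes: [2, 2, 2, 1, 1, 2]; total = 10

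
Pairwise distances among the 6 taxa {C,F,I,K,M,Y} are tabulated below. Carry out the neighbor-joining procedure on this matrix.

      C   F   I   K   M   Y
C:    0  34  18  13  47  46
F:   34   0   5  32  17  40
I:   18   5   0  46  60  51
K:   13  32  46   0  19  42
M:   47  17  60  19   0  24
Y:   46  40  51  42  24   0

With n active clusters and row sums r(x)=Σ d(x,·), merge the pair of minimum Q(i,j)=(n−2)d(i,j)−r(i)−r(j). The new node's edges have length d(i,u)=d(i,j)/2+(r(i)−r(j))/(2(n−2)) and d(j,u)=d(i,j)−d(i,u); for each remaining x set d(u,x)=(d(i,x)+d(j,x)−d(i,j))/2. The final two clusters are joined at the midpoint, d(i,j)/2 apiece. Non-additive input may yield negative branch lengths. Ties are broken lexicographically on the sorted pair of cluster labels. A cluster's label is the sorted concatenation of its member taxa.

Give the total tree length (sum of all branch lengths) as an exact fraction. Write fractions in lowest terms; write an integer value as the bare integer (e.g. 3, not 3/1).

1. join F+I (d=5, Q=-288) ⇒ FI; edges |F|=-4, |I|=9
  updated: d(C,FI)=47/2, d(FI,K)=73/2, d(FI,M)=36, d(FI,Y)=43
2. join M+Y (d=24, Q=-209) ⇒ MY; edges |M|=43/6, |Y|=101/6
  updated: d(C,MY)=69/2, d(FI,MY)=55/2, d(K,MY)=37/2
3. join C+K (d=13, Q=-113) ⇒ CK; edges |C|=29/4, |K|=23/4
  updated: d(CK,FI)=47/2, d(CK,MY)=20
4. join CK+FI (d=47/2, Q=-71) ⇒ CFIK; edges |CK|=8, |FI|=31/2
  updated: d(CFIK,MY)=12
5. join CFIK+MY (d=12) ⇒ CFIKMY; edges |CFIK|=6, |MY|=6
final tree: (((C:29/4,K:23/4):8,(F:-4,I:9):31/2):6,(M:43/6,Y:101/6):6)
total length: 155/2

155/2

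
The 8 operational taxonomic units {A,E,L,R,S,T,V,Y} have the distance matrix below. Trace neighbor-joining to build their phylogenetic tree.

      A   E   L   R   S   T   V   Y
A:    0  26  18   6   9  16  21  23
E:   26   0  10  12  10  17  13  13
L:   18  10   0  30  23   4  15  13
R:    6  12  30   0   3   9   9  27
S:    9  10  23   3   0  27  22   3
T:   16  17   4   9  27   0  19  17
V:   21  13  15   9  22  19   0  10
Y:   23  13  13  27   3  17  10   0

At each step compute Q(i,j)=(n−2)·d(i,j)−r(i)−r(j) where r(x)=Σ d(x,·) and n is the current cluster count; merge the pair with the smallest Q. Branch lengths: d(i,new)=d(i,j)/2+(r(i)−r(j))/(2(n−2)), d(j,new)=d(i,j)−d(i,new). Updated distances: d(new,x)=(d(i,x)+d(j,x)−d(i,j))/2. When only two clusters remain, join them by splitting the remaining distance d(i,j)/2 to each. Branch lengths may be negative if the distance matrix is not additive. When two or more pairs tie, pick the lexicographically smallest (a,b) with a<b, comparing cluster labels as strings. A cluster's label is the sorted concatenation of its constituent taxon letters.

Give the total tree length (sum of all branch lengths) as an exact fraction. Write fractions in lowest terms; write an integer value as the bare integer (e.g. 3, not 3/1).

1413/32

step 1: merge (L,T) at d=4, Q=-198; branch lengths L→7/3, T→5/3; new cluster LT
  updated: d(A,LT)=15, d(E,LT)=23/2, d(LT,R)=35/2, d(LT,S)=23, d(LT,V)=15, d(LT,Y)=13
step 2: merge (A,R) at d=6, Q=-289/2; branch lengths A→111/20, R→9/20; new cluster AR
  updated: d(AR,E)=16, d(AR,LT)=53/4, d(AR,S)=3, d(AR,V)=12, d(AR,Y)=22
step 3: merge (AR,S) at d=3, Q=-461/4; branch lengths AR→69/32, S→27/32; new cluster ARS
  updated: d(ARS,E)=23/2, d(ARS,LT)=133/8, d(ARS,V)=31/2, d(ARS,Y)=11
step 4: merge (E,LT) at d=23/2, Q=-565/8; branch lengths E→73/16, LT→111/16; new cluster ELT
  updated: d(ARS,ELT)=133/16, d(ELT,V)=33/4, d(ELT,Y)=29/4
step 5: merge (ARS,ELT) at d=133/16, Q=-42; branch lengths ARS→221/32, ELT→45/32; new cluster AELRST
  updated: d(AELRST,V)=247/32, d(AELRST,Y)=159/32
step 6: merge (AELRST,V) at d=247/32, Q=-363/16; branch lengths AELRST→43/32, V→51/8; new cluster AELRSTV
  updated: d(AELRSTV,Y)=29/8
step 7: merge (AELRSTV,Y) at d=29/8; branch lengths AELRSTV→29/16, Y→29/16; new cluster AELRSTVY
final tree: (((((A:111/20,R:9/20):69/32,S:27/32):221/32,(E:73/16,(L:7/3,T:5/3):111/16):45/32):43/32,V:51/8):29/16,Y:29/16)
total length: 1413/32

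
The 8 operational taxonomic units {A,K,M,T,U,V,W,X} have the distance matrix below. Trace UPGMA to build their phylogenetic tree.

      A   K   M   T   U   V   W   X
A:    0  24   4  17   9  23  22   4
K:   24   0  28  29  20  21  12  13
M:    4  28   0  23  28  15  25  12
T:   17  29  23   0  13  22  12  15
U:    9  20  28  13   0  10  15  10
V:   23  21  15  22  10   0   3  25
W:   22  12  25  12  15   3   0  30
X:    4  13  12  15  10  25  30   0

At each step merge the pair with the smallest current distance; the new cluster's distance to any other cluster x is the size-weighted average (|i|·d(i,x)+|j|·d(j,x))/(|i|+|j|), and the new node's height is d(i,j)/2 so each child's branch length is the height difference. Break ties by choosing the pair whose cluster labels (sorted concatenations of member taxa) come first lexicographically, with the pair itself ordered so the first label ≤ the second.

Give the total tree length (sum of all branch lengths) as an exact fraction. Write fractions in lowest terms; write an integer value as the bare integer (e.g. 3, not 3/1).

158/3

iteration 1: select V,W (d=3); attach at lengths (3/2, 3/2); label the merged cluster VW
  updated: d(A,VW)=45/2, d(K,VW)=33/2, d(M,VW)=20, d(T,VW)=17, d(U,VW)=25/2, d(VW,X)=55/2
iteration 2: select A,M (d=4); attach at lengths (2, 2); label the merged cluster AM
  updated: d(AM,K)=26, d(AM,T)=20, d(AM,U)=37/2, d(AM,VW)=85/4, d(AM,X)=8
iteration 3: select AM,X (d=8); attach at lengths (2, 4); label the merged cluster AMX
  updated: d(AMX,K)=65/3, d(AMX,T)=55/3, d(AMX,U)=47/3, d(AMX,VW)=70/3
iteration 4: select U,VW (d=25/2); attach at lengths (25/4, 19/4); label the merged cluster UVW
  updated: d(AMX,UVW)=187/9, d(K,UVW)=53/3, d(T,UVW)=47/3
iteration 5: select T,UVW (d=47/3); attach at lengths (47/6, 19/12); label the merged cluster TUVW
  updated: d(AMX,TUVW)=121/6, d(K,TUVW)=41/2
iteration 6: select AMX,TUVW (d=121/6); attach at lengths (73/12, 9/4); label the merged cluster AMTUVWX
  updated: d(AMTUVWX,K)=21
iteration 7: select AMTUVWX,K (d=21); attach at lengths (5/12, 21/2); label the merged cluster AKMTUVWX
final tree: ((((A:2,M:2):2,X:4):73/12,(T:47/6,(U:25/4,(V:3/2,W:3/2):19/4):19/12):9/4):5/12,K:21/2)
total length: 158/3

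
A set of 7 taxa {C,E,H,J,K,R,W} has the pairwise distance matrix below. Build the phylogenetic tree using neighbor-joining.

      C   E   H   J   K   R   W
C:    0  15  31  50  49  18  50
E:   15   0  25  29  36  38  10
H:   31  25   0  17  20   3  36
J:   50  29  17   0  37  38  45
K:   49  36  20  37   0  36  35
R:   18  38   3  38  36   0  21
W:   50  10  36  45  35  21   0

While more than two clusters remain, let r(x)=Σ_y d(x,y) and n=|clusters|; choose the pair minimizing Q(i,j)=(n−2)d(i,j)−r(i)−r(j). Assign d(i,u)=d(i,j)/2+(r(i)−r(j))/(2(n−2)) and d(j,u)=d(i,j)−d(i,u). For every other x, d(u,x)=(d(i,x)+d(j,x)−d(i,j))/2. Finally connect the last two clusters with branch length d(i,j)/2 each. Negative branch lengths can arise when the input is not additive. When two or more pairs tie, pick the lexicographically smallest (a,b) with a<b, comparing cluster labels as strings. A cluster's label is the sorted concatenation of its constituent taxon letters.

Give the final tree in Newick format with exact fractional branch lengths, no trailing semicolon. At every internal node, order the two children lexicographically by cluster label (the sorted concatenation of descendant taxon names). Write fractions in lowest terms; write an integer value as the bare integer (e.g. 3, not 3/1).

(((((C:16,R:2):79/12,(E:3/5,W:47/5):125/12):93/16,K:283/16):37/16,H:1/16):271/32,J:271/32)

iteration 1: select E,W (d=10, Q=-300); attach at lengths (3/5, 47/5); label the merged cluster EW
  updated: d(C,EW)=55/2, d(EW,H)=51/2, d(EW,J)=32, d(EW,K)=61/2, d(EW,R)=49/2
iteration 2: select C,R (d=18, Q=-223); attach at lengths (16, 2); label the merged cluster CR
  updated: d(CR,EW)=17, d(CR,H)=8, d(CR,J)=35, d(CR,K)=67/2
iteration 3: select CR,EW (d=17, Q=-295/2); attach at lengths (79/12, 125/12); label the merged cluster CERW
  updated: d(CERW,H)=33/4, d(CERW,J)=25, d(CERW,K)=47/2
iteration 4: select CERW,K (d=47/2, Q=-361/4); attach at lengths (93/16, 283/16); label the merged cluster CEKRW
  updated: d(CEKRW,H)=19/8, d(CEKRW,J)=77/4
iteration 5: select CEKRW,H (d=19/8, Q=-309/8); attach at lengths (37/16, 1/16); label the merged cluster CEHKRW
  updated: d(CEHKRW,J)=271/16
iteration 6: select CEHKRW,J (d=271/16); attach at lengths (271/32, 271/32); label the merged cluster CEHJKRW
final tree: (((((C:16,R:2):79/12,(E:3/5,W:47/5):125/12):93/16,K:283/16):37/16,H:1/16):271/32,J:271/32)
total length: 1405/16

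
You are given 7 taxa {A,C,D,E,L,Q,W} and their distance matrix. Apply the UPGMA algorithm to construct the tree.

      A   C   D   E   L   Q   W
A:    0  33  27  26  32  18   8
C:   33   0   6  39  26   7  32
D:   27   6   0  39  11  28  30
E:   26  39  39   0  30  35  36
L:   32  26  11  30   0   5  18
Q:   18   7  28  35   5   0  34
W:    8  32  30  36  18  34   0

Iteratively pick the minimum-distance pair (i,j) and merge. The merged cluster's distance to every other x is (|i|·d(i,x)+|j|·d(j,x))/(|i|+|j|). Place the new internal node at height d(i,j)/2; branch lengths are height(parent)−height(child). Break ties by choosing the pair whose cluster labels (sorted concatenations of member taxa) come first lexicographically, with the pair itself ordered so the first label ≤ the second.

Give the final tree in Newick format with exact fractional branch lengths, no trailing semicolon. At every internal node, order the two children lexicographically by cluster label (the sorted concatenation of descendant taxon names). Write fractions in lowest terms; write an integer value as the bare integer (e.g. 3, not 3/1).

step 1: merge (L,Q) at d=5; branch lengths L→5/2, Q→5/2; new cluster LQ
  updated: d(A,LQ)=25, d(C,LQ)=33/2, d(D,LQ)=39/2, d(E,LQ)=65/2, d(LQ,W)=26
step 2: merge (C,D) at d=6; branch lengths C→3, D→3; new cluster CD
  updated: d(A,CD)=30, d(CD,E)=39, d(CD,LQ)=18, d(CD,W)=31
step 3: merge (A,W) at d=8; branch lengths A→4, W→4; new cluster AW
  updated: d(AW,CD)=61/2, d(AW,E)=31, d(AW,LQ)=51/2
step 4: merge (CD,LQ) at d=18; branch lengths CD→6, LQ→13/2; new cluster CDLQ
  updated: d(AW,CDLQ)=28, d(CDLQ,E)=143/4
step 5: merge (AW,CDLQ) at d=28; branch lengths AW→10, CDLQ→5; new cluster ACDLQW
  updated: d(ACDLQW,E)=205/6
step 6: merge (ACDLQW,E) at d=205/6; branch lengths ACDLQW→37/12, E→205/12; new cluster ACDELQW
final tree: (((A:4,W:4):10,((C:3,D:3):6,(L:5/2,Q:5/2):13/2):5):37/12,E:205/12)
total length: 200/3

(((A:4,W:4):10,((C:3,D:3):6,(L:5/2,Q:5/2):13/2):5):37/12,E:205/12)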